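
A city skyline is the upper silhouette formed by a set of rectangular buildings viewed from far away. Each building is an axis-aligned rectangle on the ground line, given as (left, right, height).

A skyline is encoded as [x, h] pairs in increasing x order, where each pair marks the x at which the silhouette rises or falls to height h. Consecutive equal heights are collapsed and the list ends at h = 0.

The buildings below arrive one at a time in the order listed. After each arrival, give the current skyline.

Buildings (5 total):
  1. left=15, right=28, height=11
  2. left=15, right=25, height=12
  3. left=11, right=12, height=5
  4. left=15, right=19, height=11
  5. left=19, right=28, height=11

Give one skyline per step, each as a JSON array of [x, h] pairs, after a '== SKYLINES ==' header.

== SKYLINES ==
[[15,11],[28,0]]
[[15,12],[25,11],[28,0]]
[[11,5],[12,0],[15,12],[25,11],[28,0]]
[[11,5],[12,0],[15,12],[25,11],[28,0]]
[[11,5],[12,0],[15,12],[25,11],[28,0]]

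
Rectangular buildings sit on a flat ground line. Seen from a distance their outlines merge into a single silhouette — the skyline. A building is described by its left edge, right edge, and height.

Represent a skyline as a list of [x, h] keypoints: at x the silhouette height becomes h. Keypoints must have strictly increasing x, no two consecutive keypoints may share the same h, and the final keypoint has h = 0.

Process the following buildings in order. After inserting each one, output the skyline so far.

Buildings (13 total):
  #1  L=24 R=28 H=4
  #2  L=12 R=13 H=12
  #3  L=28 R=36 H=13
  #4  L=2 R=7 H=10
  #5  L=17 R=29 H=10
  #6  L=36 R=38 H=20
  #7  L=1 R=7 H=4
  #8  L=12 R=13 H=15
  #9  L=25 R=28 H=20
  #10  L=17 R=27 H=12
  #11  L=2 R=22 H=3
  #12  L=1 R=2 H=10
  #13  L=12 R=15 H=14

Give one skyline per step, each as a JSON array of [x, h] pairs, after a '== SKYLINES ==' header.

== SKYLINES ==
[[24,4],[28,0]]
[[12,12],[13,0],[24,4],[28,0]]
[[12,12],[13,0],[24,4],[28,13],[36,0]]
[[2,10],[7,0],[12,12],[13,0],[24,4],[28,13],[36,0]]
[[2,10],[7,0],[12,12],[13,0],[17,10],[28,13],[36,0]]
[[2,10],[7,0],[12,12],[13,0],[17,10],[28,13],[36,20],[38,0]]
[[1,4],[2,10],[7,0],[12,12],[13,0],[17,10],[28,13],[36,20],[38,0]]
[[1,4],[2,10],[7,0],[12,15],[13,0],[17,10],[28,13],[36,20],[38,0]]
[[1,4],[2,10],[7,0],[12,15],[13,0],[17,10],[25,20],[28,13],[36,20],[38,0]]
[[1,4],[2,10],[7,0],[12,15],[13,0],[17,12],[25,20],[28,13],[36,20],[38,0]]
[[1,4],[2,10],[7,3],[12,15],[13,3],[17,12],[25,20],[28,13],[36,20],[38,0]]
[[1,10],[7,3],[12,15],[13,3],[17,12],[25,20],[28,13],[36,20],[38,0]]
[[1,10],[7,3],[12,15],[13,14],[15,3],[17,12],[25,20],[28,13],[36,20],[38,0]]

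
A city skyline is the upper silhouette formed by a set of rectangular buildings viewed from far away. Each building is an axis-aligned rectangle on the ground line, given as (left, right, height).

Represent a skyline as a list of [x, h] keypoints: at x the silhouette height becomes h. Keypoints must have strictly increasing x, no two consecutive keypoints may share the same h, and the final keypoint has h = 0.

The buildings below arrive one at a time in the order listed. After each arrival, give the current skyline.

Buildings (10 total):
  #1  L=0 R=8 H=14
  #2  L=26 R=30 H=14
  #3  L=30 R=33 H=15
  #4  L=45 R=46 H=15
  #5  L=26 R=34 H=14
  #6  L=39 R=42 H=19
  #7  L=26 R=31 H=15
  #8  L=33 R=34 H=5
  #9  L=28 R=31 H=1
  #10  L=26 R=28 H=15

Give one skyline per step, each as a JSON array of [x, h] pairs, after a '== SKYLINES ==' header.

== SKYLINES ==
[[0,14],[8,0]]
[[0,14],[8,0],[26,14],[30,0]]
[[0,14],[8,0],[26,14],[30,15],[33,0]]
[[0,14],[8,0],[26,14],[30,15],[33,0],[45,15],[46,0]]
[[0,14],[8,0],[26,14],[30,15],[33,14],[34,0],[45,15],[46,0]]
[[0,14],[8,0],[26,14],[30,15],[33,14],[34,0],[39,19],[42,0],[45,15],[46,0]]
[[0,14],[8,0],[26,15],[33,14],[34,0],[39,19],[42,0],[45,15],[46,0]]
[[0,14],[8,0],[26,15],[33,14],[34,0],[39,19],[42,0],[45,15],[46,0]]
[[0,14],[8,0],[26,15],[33,14],[34,0],[39,19],[42,0],[45,15],[46,0]]
[[0,14],[8,0],[26,15],[33,14],[34,0],[39,19],[42,0],[45,15],[46,0]]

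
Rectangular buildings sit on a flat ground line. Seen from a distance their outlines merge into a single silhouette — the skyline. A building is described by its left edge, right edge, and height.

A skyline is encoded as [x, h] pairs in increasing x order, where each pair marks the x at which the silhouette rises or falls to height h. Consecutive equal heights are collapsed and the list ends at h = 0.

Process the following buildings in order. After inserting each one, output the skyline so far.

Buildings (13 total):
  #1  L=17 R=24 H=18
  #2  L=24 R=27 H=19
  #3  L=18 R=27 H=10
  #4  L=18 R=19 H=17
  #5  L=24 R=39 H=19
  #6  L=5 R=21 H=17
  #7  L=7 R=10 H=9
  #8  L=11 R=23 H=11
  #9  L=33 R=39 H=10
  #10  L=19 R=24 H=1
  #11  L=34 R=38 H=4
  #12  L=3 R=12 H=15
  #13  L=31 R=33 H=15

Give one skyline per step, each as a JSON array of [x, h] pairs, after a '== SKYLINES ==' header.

== SKYLINES ==
[[17,18],[24,0]]
[[17,18],[24,19],[27,0]]
[[17,18],[24,19],[27,0]]
[[17,18],[24,19],[27,0]]
[[17,18],[24,19],[39,0]]
[[5,17],[17,18],[24,19],[39,0]]
[[5,17],[17,18],[24,19],[39,0]]
[[5,17],[17,18],[24,19],[39,0]]
[[5,17],[17,18],[24,19],[39,0]]
[[5,17],[17,18],[24,19],[39,0]]
[[5,17],[17,18],[24,19],[39,0]]
[[3,15],[5,17],[17,18],[24,19],[39,0]]
[[3,15],[5,17],[17,18],[24,19],[39,0]]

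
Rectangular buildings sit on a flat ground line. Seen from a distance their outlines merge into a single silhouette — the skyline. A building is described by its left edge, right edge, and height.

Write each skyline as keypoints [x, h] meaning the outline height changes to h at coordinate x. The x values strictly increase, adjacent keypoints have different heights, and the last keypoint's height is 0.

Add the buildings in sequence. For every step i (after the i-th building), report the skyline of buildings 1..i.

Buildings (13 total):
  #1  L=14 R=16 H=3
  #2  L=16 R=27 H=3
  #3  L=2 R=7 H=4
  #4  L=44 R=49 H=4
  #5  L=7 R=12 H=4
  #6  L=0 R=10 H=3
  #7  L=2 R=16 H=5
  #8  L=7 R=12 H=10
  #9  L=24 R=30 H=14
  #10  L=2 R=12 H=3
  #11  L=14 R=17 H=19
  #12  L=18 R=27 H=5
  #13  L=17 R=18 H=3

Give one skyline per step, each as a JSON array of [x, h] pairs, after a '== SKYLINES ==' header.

== SKYLINES ==
[[14,3],[16,0]]
[[14,3],[27,0]]
[[2,4],[7,0],[14,3],[27,0]]
[[2,4],[7,0],[14,3],[27,0],[44,4],[49,0]]
[[2,4],[12,0],[14,3],[27,0],[44,4],[49,0]]
[[0,3],[2,4],[12,0],[14,3],[27,0],[44,4],[49,0]]
[[0,3],[2,5],[16,3],[27,0],[44,4],[49,0]]
[[0,3],[2,5],[7,10],[12,5],[16,3],[27,0],[44,4],[49,0]]
[[0,3],[2,5],[7,10],[12,5],[16,3],[24,14],[30,0],[44,4],[49,0]]
[[0,3],[2,5],[7,10],[12,5],[16,3],[24,14],[30,0],[44,4],[49,0]]
[[0,3],[2,5],[7,10],[12,5],[14,19],[17,3],[24,14],[30,0],[44,4],[49,0]]
[[0,3],[2,5],[7,10],[12,5],[14,19],[17,3],[18,5],[24,14],[30,0],[44,4],[49,0]]
[[0,3],[2,5],[7,10],[12,5],[14,19],[17,3],[18,5],[24,14],[30,0],[44,4],[49,0]]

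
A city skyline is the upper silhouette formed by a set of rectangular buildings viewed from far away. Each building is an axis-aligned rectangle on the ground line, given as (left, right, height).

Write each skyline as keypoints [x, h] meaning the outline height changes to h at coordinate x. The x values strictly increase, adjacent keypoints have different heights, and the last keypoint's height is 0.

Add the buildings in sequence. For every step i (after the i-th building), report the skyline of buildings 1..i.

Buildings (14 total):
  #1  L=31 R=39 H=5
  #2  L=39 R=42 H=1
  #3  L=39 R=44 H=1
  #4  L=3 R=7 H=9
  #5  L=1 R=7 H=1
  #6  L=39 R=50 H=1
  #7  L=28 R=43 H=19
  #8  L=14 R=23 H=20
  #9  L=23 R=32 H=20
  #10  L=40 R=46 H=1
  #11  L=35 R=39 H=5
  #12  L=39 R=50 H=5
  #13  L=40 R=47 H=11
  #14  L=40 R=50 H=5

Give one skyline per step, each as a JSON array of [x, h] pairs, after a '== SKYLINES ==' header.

== SKYLINES ==
[[31,5],[39,0]]
[[31,5],[39,1],[42,0]]
[[31,5],[39,1],[44,0]]
[[3,9],[7,0],[31,5],[39,1],[44,0]]
[[1,1],[3,9],[7,0],[31,5],[39,1],[44,0]]
[[1,1],[3,9],[7,0],[31,5],[39,1],[50,0]]
[[1,1],[3,9],[7,0],[28,19],[43,1],[50,0]]
[[1,1],[3,9],[7,0],[14,20],[23,0],[28,19],[43,1],[50,0]]
[[1,1],[3,9],[7,0],[14,20],[32,19],[43,1],[50,0]]
[[1,1],[3,9],[7,0],[14,20],[32,19],[43,1],[50,0]]
[[1,1],[3,9],[7,0],[14,20],[32,19],[43,1],[50,0]]
[[1,1],[3,9],[7,0],[14,20],[32,19],[43,5],[50,0]]
[[1,1],[3,9],[7,0],[14,20],[32,19],[43,11],[47,5],[50,0]]
[[1,1],[3,9],[7,0],[14,20],[32,19],[43,11],[47,5],[50,0]]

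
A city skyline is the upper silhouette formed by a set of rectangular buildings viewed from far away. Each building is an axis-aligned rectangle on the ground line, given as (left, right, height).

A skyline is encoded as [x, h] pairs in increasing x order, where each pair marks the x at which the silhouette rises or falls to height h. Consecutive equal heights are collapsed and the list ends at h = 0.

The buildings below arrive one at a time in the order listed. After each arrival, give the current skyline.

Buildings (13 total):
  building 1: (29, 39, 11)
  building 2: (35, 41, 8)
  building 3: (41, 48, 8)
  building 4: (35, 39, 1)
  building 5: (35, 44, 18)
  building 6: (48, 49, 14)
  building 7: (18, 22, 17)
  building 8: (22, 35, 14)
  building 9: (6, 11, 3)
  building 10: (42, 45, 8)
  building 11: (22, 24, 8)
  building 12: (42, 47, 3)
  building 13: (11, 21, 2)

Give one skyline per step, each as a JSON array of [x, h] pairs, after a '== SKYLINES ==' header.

== SKYLINES ==
[[29,11],[39,0]]
[[29,11],[39,8],[41,0]]
[[29,11],[39,8],[48,0]]
[[29,11],[39,8],[48,0]]
[[29,11],[35,18],[44,8],[48,0]]
[[29,11],[35,18],[44,8],[48,14],[49,0]]
[[18,17],[22,0],[29,11],[35,18],[44,8],[48,14],[49,0]]
[[18,17],[22,14],[35,18],[44,8],[48,14],[49,0]]
[[6,3],[11,0],[18,17],[22,14],[35,18],[44,8],[48,14],[49,0]]
[[6,3],[11,0],[18,17],[22,14],[35,18],[44,8],[48,14],[49,0]]
[[6,3],[11,0],[18,17],[22,14],[35,18],[44,8],[48,14],[49,0]]
[[6,3],[11,0],[18,17],[22,14],[35,18],[44,8],[48,14],[49,0]]
[[6,3],[11,2],[18,17],[22,14],[35,18],[44,8],[48,14],[49,0]]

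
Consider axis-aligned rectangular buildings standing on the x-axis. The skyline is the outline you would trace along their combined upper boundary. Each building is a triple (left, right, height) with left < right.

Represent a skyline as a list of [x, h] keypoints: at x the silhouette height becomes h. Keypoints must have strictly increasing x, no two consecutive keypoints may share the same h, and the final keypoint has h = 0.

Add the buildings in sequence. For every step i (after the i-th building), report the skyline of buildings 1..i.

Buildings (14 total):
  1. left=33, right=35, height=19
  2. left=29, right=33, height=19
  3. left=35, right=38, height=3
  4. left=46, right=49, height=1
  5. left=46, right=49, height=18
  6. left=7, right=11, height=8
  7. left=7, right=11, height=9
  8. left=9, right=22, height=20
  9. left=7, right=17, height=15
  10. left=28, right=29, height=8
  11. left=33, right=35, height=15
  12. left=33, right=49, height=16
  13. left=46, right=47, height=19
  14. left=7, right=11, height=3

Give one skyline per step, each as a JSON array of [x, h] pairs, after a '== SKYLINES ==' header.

== SKYLINES ==
[[33,19],[35,0]]
[[29,19],[35,0]]
[[29,19],[35,3],[38,0]]
[[29,19],[35,3],[38,0],[46,1],[49,0]]
[[29,19],[35,3],[38,0],[46,18],[49,0]]
[[7,8],[11,0],[29,19],[35,3],[38,0],[46,18],[49,0]]
[[7,9],[11,0],[29,19],[35,3],[38,0],[46,18],[49,0]]
[[7,9],[9,20],[22,0],[29,19],[35,3],[38,0],[46,18],[49,0]]
[[7,15],[9,20],[22,0],[29,19],[35,3],[38,0],[46,18],[49,0]]
[[7,15],[9,20],[22,0],[28,8],[29,19],[35,3],[38,0],[46,18],[49,0]]
[[7,15],[9,20],[22,0],[28,8],[29,19],[35,3],[38,0],[46,18],[49,0]]
[[7,15],[9,20],[22,0],[28,8],[29,19],[35,16],[46,18],[49,0]]
[[7,15],[9,20],[22,0],[28,8],[29,19],[35,16],[46,19],[47,18],[49,0]]
[[7,15],[9,20],[22,0],[28,8],[29,19],[35,16],[46,19],[47,18],[49,0]]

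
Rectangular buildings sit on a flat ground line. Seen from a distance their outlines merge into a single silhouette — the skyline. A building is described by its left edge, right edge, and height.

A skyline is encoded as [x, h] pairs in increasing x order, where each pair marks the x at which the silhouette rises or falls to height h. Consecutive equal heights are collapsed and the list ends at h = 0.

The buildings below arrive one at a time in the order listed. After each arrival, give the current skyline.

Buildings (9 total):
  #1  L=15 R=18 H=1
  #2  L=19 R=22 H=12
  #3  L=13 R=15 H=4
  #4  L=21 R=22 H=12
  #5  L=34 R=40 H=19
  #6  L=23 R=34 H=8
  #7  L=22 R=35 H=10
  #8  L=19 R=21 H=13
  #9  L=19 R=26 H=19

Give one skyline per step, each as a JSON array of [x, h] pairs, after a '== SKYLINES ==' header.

== SKYLINES ==
[[15,1],[18,0]]
[[15,1],[18,0],[19,12],[22,0]]
[[13,4],[15,1],[18,0],[19,12],[22,0]]
[[13,4],[15,1],[18,0],[19,12],[22,0]]
[[13,4],[15,1],[18,0],[19,12],[22,0],[34,19],[40,0]]
[[13,4],[15,1],[18,0],[19,12],[22,0],[23,8],[34,19],[40,0]]
[[13,4],[15,1],[18,0],[19,12],[22,10],[34,19],[40,0]]
[[13,4],[15,1],[18,0],[19,13],[21,12],[22,10],[34,19],[40,0]]
[[13,4],[15,1],[18,0],[19,19],[26,10],[34,19],[40,0]]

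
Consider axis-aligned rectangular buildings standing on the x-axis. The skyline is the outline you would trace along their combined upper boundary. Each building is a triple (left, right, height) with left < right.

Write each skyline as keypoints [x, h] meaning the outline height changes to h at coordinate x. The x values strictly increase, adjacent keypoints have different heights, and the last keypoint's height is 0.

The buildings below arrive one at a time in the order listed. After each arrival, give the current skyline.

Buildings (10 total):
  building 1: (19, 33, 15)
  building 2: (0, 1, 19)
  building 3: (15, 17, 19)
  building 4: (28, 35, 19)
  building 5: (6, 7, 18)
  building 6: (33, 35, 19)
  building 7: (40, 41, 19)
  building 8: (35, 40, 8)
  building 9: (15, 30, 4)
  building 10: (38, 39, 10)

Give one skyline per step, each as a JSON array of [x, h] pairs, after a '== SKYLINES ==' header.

== SKYLINES ==
[[19,15],[33,0]]
[[0,19],[1,0],[19,15],[33,0]]
[[0,19],[1,0],[15,19],[17,0],[19,15],[33,0]]
[[0,19],[1,0],[15,19],[17,0],[19,15],[28,19],[35,0]]
[[0,19],[1,0],[6,18],[7,0],[15,19],[17,0],[19,15],[28,19],[35,0]]
[[0,19],[1,0],[6,18],[7,0],[15,19],[17,0],[19,15],[28,19],[35,0]]
[[0,19],[1,0],[6,18],[7,0],[15,19],[17,0],[19,15],[28,19],[35,0],[40,19],[41,0]]
[[0,19],[1,0],[6,18],[7,0],[15,19],[17,0],[19,15],[28,19],[35,8],[40,19],[41,0]]
[[0,19],[1,0],[6,18],[7,0],[15,19],[17,4],[19,15],[28,19],[35,8],[40,19],[41,0]]
[[0,19],[1,0],[6,18],[7,0],[15,19],[17,4],[19,15],[28,19],[35,8],[38,10],[39,8],[40,19],[41,0]]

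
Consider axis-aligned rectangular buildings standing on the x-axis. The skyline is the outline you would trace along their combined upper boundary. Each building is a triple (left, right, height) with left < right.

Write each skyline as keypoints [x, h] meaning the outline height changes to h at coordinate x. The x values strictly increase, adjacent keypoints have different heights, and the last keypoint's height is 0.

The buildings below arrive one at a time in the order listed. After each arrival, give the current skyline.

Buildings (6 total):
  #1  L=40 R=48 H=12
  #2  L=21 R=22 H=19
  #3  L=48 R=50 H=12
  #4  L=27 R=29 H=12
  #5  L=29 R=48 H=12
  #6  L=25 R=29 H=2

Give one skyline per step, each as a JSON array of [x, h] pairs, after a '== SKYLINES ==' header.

== SKYLINES ==
[[40,12],[48,0]]
[[21,19],[22,0],[40,12],[48,0]]
[[21,19],[22,0],[40,12],[50,0]]
[[21,19],[22,0],[27,12],[29,0],[40,12],[50,0]]
[[21,19],[22,0],[27,12],[50,0]]
[[21,19],[22,0],[25,2],[27,12],[50,0]]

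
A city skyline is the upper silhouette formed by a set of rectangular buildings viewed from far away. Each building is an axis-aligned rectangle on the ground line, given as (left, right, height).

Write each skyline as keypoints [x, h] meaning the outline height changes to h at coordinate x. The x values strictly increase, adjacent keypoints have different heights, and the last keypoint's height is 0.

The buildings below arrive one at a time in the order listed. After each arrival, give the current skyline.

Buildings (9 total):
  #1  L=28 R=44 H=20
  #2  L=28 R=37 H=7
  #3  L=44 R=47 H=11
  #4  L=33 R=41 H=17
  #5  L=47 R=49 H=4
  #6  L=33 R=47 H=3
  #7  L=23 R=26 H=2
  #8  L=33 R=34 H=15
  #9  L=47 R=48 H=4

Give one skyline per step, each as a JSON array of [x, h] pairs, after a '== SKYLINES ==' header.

== SKYLINES ==
[[28,20],[44,0]]
[[28,20],[44,0]]
[[28,20],[44,11],[47,0]]
[[28,20],[44,11],[47,0]]
[[28,20],[44,11],[47,4],[49,0]]
[[28,20],[44,11],[47,4],[49,0]]
[[23,2],[26,0],[28,20],[44,11],[47,4],[49,0]]
[[23,2],[26,0],[28,20],[44,11],[47,4],[49,0]]
[[23,2],[26,0],[28,20],[44,11],[47,4],[49,0]]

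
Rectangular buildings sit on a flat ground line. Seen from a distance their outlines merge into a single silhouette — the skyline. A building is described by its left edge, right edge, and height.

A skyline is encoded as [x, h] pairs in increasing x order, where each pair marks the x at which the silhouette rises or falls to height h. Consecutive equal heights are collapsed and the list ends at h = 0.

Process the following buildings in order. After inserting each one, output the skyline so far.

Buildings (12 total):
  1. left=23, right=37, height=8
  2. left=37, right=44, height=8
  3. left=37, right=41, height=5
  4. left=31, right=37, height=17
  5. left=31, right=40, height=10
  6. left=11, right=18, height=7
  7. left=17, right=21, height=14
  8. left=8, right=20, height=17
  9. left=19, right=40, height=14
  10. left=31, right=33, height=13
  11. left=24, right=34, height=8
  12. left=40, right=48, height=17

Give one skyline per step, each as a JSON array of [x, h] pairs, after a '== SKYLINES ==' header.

== SKYLINES ==
[[23,8],[37,0]]
[[23,8],[44,0]]
[[23,8],[44,0]]
[[23,8],[31,17],[37,8],[44,0]]
[[23,8],[31,17],[37,10],[40,8],[44,0]]
[[11,7],[18,0],[23,8],[31,17],[37,10],[40,8],[44,0]]
[[11,7],[17,14],[21,0],[23,8],[31,17],[37,10],[40,8],[44,0]]
[[8,17],[20,14],[21,0],[23,8],[31,17],[37,10],[40,8],[44,0]]
[[8,17],[20,14],[31,17],[37,14],[40,8],[44,0]]
[[8,17],[20,14],[31,17],[37,14],[40,8],[44,0]]
[[8,17],[20,14],[31,17],[37,14],[40,8],[44,0]]
[[8,17],[20,14],[31,17],[37,14],[40,17],[48,0]]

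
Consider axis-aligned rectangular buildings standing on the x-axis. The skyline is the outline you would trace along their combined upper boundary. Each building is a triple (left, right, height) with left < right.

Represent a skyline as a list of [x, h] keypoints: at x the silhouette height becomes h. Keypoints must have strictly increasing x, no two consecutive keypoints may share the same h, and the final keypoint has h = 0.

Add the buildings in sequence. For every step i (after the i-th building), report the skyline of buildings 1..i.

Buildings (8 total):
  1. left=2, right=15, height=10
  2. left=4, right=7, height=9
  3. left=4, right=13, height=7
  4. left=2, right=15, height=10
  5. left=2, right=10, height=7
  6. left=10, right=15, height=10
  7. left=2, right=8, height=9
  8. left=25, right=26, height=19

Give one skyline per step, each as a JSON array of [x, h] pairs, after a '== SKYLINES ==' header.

== SKYLINES ==
[[2,10],[15,0]]
[[2,10],[15,0]]
[[2,10],[15,0]]
[[2,10],[15,0]]
[[2,10],[15,0]]
[[2,10],[15,0]]
[[2,10],[15,0]]
[[2,10],[15,0],[25,19],[26,0]]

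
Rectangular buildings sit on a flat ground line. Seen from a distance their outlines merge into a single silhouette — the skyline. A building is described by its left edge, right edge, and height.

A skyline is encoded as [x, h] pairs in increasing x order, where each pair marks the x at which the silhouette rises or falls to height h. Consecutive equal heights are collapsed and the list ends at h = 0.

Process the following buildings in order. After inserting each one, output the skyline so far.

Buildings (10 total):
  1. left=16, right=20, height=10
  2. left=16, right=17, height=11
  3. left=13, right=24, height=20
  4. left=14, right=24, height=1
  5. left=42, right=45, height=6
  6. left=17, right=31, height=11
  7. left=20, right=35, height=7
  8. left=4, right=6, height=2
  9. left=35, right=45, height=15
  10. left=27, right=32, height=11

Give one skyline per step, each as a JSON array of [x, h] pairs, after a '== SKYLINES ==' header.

== SKYLINES ==
[[16,10],[20,0]]
[[16,11],[17,10],[20,0]]
[[13,20],[24,0]]
[[13,20],[24,0]]
[[13,20],[24,0],[42,6],[45,0]]
[[13,20],[24,11],[31,0],[42,6],[45,0]]
[[13,20],[24,11],[31,7],[35,0],[42,6],[45,0]]
[[4,2],[6,0],[13,20],[24,11],[31,7],[35,0],[42,6],[45,0]]
[[4,2],[6,0],[13,20],[24,11],[31,7],[35,15],[45,0]]
[[4,2],[6,0],[13,20],[24,11],[32,7],[35,15],[45,0]]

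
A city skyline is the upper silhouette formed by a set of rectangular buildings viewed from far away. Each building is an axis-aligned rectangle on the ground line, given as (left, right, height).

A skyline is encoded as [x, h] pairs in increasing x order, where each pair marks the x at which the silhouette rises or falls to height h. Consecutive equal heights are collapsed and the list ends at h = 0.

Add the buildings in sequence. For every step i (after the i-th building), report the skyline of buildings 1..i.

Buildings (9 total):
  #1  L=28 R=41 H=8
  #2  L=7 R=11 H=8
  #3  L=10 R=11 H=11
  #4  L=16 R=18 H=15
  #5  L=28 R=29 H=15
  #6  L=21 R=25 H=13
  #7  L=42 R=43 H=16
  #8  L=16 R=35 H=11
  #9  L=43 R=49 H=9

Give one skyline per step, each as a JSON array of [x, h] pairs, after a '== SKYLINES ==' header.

== SKYLINES ==
[[28,8],[41,0]]
[[7,8],[11,0],[28,8],[41,0]]
[[7,8],[10,11],[11,0],[28,8],[41,0]]
[[7,8],[10,11],[11,0],[16,15],[18,0],[28,8],[41,0]]
[[7,8],[10,11],[11,0],[16,15],[18,0],[28,15],[29,8],[41,0]]
[[7,8],[10,11],[11,0],[16,15],[18,0],[21,13],[25,0],[28,15],[29,8],[41,0]]
[[7,8],[10,11],[11,0],[16,15],[18,0],[21,13],[25,0],[28,15],[29,8],[41,0],[42,16],[43,0]]
[[7,8],[10,11],[11,0],[16,15],[18,11],[21,13],[25,11],[28,15],[29,11],[35,8],[41,0],[42,16],[43,0]]
[[7,8],[10,11],[11,0],[16,15],[18,11],[21,13],[25,11],[28,15],[29,11],[35,8],[41,0],[42,16],[43,9],[49,0]]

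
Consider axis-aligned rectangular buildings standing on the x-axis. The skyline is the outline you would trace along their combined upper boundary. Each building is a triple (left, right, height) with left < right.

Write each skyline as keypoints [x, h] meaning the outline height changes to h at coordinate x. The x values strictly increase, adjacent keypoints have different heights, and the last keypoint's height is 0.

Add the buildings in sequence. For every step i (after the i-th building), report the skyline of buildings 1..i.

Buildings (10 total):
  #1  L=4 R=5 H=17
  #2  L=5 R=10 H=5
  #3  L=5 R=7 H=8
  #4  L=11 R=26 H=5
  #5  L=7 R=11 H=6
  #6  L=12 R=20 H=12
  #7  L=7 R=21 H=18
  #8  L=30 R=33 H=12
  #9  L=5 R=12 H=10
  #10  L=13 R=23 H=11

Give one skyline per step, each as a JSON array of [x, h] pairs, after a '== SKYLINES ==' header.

== SKYLINES ==
[[4,17],[5,0]]
[[4,17],[5,5],[10,0]]
[[4,17],[5,8],[7,5],[10,0]]
[[4,17],[5,8],[7,5],[10,0],[11,5],[26,0]]
[[4,17],[5,8],[7,6],[11,5],[26,0]]
[[4,17],[5,8],[7,6],[11,5],[12,12],[20,5],[26,0]]
[[4,17],[5,8],[7,18],[21,5],[26,0]]
[[4,17],[5,8],[7,18],[21,5],[26,0],[30,12],[33,0]]
[[4,17],[5,10],[7,18],[21,5],[26,0],[30,12],[33,0]]
[[4,17],[5,10],[7,18],[21,11],[23,5],[26,0],[30,12],[33,0]]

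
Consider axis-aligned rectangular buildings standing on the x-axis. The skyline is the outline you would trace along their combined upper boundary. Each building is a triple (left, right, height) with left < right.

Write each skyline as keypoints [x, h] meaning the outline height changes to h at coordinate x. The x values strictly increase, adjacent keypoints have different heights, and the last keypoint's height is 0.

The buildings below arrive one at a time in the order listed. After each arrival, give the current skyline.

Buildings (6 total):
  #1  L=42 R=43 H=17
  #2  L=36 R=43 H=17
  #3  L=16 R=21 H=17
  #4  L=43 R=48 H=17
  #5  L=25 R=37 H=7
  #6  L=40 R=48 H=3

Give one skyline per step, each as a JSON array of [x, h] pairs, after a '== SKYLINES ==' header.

== SKYLINES ==
[[42,17],[43,0]]
[[36,17],[43,0]]
[[16,17],[21,0],[36,17],[43,0]]
[[16,17],[21,0],[36,17],[48,0]]
[[16,17],[21,0],[25,7],[36,17],[48,0]]
[[16,17],[21,0],[25,7],[36,17],[48,0]]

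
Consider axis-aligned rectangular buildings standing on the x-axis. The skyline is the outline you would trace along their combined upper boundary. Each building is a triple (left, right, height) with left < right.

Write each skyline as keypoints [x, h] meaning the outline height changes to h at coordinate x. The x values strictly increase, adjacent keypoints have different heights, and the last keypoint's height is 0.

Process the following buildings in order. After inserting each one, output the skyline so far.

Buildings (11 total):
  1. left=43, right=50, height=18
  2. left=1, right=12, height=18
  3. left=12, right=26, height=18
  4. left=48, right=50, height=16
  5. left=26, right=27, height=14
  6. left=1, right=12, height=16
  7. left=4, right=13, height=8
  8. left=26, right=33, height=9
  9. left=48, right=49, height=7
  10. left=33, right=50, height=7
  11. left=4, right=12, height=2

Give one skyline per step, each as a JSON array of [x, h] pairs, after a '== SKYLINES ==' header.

== SKYLINES ==
[[43,18],[50,0]]
[[1,18],[12,0],[43,18],[50,0]]
[[1,18],[26,0],[43,18],[50,0]]
[[1,18],[26,0],[43,18],[50,0]]
[[1,18],[26,14],[27,0],[43,18],[50,0]]
[[1,18],[26,14],[27,0],[43,18],[50,0]]
[[1,18],[26,14],[27,0],[43,18],[50,0]]
[[1,18],[26,14],[27,9],[33,0],[43,18],[50,0]]
[[1,18],[26,14],[27,9],[33,0],[43,18],[50,0]]
[[1,18],[26,14],[27,9],[33,7],[43,18],[50,0]]
[[1,18],[26,14],[27,9],[33,7],[43,18],[50,0]]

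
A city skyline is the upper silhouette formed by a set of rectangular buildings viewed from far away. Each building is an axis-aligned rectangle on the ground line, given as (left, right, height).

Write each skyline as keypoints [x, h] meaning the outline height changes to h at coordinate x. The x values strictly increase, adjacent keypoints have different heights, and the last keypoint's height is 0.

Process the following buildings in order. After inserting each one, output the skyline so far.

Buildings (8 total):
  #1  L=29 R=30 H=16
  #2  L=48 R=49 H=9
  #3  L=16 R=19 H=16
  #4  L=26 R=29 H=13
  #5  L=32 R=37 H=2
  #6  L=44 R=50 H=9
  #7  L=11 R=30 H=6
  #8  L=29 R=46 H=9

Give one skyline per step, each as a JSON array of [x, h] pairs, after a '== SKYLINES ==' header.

== SKYLINES ==
[[29,16],[30,0]]
[[29,16],[30,0],[48,9],[49,0]]
[[16,16],[19,0],[29,16],[30,0],[48,9],[49,0]]
[[16,16],[19,0],[26,13],[29,16],[30,0],[48,9],[49,0]]
[[16,16],[19,0],[26,13],[29,16],[30,0],[32,2],[37,0],[48,9],[49,0]]
[[16,16],[19,0],[26,13],[29,16],[30,0],[32,2],[37,0],[44,9],[50,0]]
[[11,6],[16,16],[19,6],[26,13],[29,16],[30,0],[32,2],[37,0],[44,9],[50,0]]
[[11,6],[16,16],[19,6],[26,13],[29,16],[30,9],[50,0]]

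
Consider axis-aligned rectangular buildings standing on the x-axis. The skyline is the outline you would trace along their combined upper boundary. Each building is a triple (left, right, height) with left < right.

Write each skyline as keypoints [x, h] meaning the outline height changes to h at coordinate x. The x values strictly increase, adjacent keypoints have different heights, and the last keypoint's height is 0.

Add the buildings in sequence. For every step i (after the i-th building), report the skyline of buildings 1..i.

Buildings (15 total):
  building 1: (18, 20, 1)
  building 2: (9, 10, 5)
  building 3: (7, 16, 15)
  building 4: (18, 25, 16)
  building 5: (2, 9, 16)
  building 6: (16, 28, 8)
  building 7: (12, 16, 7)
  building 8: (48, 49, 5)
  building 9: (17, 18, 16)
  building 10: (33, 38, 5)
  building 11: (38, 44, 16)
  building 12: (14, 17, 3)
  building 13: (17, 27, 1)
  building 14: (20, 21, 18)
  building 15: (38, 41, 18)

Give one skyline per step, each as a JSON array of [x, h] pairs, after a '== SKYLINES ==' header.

== SKYLINES ==
[[18,1],[20,0]]
[[9,5],[10,0],[18,1],[20,0]]
[[7,15],[16,0],[18,1],[20,0]]
[[7,15],[16,0],[18,16],[25,0]]
[[2,16],[9,15],[16,0],[18,16],[25,0]]
[[2,16],[9,15],[16,8],[18,16],[25,8],[28,0]]
[[2,16],[9,15],[16,8],[18,16],[25,8],[28,0]]
[[2,16],[9,15],[16,8],[18,16],[25,8],[28,0],[48,5],[49,0]]
[[2,16],[9,15],[16,8],[17,16],[25,8],[28,0],[48,5],[49,0]]
[[2,16],[9,15],[16,8],[17,16],[25,8],[28,0],[33,5],[38,0],[48,5],[49,0]]
[[2,16],[9,15],[16,8],[17,16],[25,8],[28,0],[33,5],[38,16],[44,0],[48,5],[49,0]]
[[2,16],[9,15],[16,8],[17,16],[25,8],[28,0],[33,5],[38,16],[44,0],[48,5],[49,0]]
[[2,16],[9,15],[16,8],[17,16],[25,8],[28,0],[33,5],[38,16],[44,0],[48,5],[49,0]]
[[2,16],[9,15],[16,8],[17,16],[20,18],[21,16],[25,8],[28,0],[33,5],[38,16],[44,0],[48,5],[49,0]]
[[2,16],[9,15],[16,8],[17,16],[20,18],[21,16],[25,8],[28,0],[33,5],[38,18],[41,16],[44,0],[48,5],[49,0]]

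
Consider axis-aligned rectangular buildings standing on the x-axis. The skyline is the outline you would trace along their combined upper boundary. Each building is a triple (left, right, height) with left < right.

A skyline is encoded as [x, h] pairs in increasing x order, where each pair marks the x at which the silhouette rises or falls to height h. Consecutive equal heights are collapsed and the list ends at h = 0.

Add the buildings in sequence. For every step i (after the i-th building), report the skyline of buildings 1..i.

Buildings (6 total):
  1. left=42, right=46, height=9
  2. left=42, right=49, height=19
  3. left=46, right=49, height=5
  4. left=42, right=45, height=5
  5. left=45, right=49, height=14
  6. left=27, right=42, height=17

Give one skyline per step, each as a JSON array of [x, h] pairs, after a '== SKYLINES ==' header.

== SKYLINES ==
[[42,9],[46,0]]
[[42,19],[49,0]]
[[42,19],[49,0]]
[[42,19],[49,0]]
[[42,19],[49,0]]
[[27,17],[42,19],[49,0]]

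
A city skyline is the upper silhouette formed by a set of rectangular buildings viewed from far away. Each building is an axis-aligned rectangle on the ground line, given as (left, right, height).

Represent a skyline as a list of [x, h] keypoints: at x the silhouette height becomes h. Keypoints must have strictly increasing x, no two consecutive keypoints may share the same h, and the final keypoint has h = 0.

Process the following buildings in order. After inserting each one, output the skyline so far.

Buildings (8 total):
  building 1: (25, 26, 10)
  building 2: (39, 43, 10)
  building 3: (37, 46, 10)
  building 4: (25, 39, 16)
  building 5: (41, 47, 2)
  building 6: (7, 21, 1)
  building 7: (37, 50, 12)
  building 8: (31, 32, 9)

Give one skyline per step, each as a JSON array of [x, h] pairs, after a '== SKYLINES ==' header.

== SKYLINES ==
[[25,10],[26,0]]
[[25,10],[26,0],[39,10],[43,0]]
[[25,10],[26,0],[37,10],[46,0]]
[[25,16],[39,10],[46,0]]
[[25,16],[39,10],[46,2],[47,0]]
[[7,1],[21,0],[25,16],[39,10],[46,2],[47,0]]
[[7,1],[21,0],[25,16],[39,12],[50,0]]
[[7,1],[21,0],[25,16],[39,12],[50,0]]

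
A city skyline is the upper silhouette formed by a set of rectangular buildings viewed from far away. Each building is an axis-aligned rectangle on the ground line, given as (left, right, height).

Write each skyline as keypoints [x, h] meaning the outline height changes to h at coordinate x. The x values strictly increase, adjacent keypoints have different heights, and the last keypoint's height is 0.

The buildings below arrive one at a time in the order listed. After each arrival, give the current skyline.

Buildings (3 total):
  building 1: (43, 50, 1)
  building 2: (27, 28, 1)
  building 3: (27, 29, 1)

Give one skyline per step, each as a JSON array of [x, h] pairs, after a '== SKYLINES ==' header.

== SKYLINES ==
[[43,1],[50,0]]
[[27,1],[28,0],[43,1],[50,0]]
[[27,1],[29,0],[43,1],[50,0]]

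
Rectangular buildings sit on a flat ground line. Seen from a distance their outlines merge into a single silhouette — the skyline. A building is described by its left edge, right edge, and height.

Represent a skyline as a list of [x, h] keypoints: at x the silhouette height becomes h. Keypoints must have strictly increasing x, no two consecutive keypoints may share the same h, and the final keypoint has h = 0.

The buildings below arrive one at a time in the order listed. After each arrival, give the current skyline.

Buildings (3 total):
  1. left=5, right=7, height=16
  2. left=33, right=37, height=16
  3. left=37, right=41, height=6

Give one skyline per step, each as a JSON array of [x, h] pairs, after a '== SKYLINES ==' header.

== SKYLINES ==
[[5,16],[7,0]]
[[5,16],[7,0],[33,16],[37,0]]
[[5,16],[7,0],[33,16],[37,6],[41,0]]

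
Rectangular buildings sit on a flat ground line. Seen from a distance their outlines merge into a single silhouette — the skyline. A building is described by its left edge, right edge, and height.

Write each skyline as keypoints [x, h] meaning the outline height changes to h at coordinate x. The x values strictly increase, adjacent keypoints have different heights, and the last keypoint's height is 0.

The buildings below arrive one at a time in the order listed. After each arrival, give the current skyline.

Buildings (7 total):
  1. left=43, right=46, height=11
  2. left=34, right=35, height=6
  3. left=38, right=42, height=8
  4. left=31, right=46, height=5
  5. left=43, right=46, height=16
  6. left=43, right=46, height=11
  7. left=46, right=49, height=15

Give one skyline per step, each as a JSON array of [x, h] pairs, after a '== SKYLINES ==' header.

== SKYLINES ==
[[43,11],[46,0]]
[[34,6],[35,0],[43,11],[46,0]]
[[34,6],[35,0],[38,8],[42,0],[43,11],[46,0]]
[[31,5],[34,6],[35,5],[38,8],[42,5],[43,11],[46,0]]
[[31,5],[34,6],[35,5],[38,8],[42,5],[43,16],[46,0]]
[[31,5],[34,6],[35,5],[38,8],[42,5],[43,16],[46,0]]
[[31,5],[34,6],[35,5],[38,8],[42,5],[43,16],[46,15],[49,0]]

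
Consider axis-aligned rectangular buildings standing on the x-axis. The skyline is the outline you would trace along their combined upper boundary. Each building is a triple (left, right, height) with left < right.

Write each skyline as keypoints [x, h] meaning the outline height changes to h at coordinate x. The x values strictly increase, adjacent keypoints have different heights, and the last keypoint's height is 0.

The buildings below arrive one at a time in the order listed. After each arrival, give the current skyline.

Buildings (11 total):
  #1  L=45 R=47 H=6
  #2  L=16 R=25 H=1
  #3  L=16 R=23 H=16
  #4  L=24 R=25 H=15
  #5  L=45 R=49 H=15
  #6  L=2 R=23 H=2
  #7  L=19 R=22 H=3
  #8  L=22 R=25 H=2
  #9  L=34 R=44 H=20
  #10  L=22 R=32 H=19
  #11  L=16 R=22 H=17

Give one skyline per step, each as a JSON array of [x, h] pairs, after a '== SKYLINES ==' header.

== SKYLINES ==
[[45,6],[47,0]]
[[16,1],[25,0],[45,6],[47,0]]
[[16,16],[23,1],[25,0],[45,6],[47,0]]
[[16,16],[23,1],[24,15],[25,0],[45,6],[47,0]]
[[16,16],[23,1],[24,15],[25,0],[45,15],[49,0]]
[[2,2],[16,16],[23,1],[24,15],[25,0],[45,15],[49,0]]
[[2,2],[16,16],[23,1],[24,15],[25,0],[45,15],[49,0]]
[[2,2],[16,16],[23,2],[24,15],[25,0],[45,15],[49,0]]
[[2,2],[16,16],[23,2],[24,15],[25,0],[34,20],[44,0],[45,15],[49,0]]
[[2,2],[16,16],[22,19],[32,0],[34,20],[44,0],[45,15],[49,0]]
[[2,2],[16,17],[22,19],[32,0],[34,20],[44,0],[45,15],[49,0]]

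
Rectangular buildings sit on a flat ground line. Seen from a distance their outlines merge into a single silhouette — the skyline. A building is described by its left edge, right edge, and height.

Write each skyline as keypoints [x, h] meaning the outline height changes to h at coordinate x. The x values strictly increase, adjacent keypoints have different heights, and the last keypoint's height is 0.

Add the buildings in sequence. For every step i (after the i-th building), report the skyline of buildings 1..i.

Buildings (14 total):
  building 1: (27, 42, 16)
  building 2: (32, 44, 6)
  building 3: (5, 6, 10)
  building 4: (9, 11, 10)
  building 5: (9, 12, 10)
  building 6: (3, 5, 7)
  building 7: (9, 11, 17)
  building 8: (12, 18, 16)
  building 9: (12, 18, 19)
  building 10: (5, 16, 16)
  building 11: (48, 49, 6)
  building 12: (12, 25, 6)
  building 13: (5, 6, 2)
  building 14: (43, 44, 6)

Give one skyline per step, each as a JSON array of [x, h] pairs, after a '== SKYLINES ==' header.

== SKYLINES ==
[[27,16],[42,0]]
[[27,16],[42,6],[44,0]]
[[5,10],[6,0],[27,16],[42,6],[44,0]]
[[5,10],[6,0],[9,10],[11,0],[27,16],[42,6],[44,0]]
[[5,10],[6,0],[9,10],[12,0],[27,16],[42,6],[44,0]]
[[3,7],[5,10],[6,0],[9,10],[12,0],[27,16],[42,6],[44,0]]
[[3,7],[5,10],[6,0],[9,17],[11,10],[12,0],[27,16],[42,6],[44,0]]
[[3,7],[5,10],[6,0],[9,17],[11,10],[12,16],[18,0],[27,16],[42,6],[44,0]]
[[3,7],[5,10],[6,0],[9,17],[11,10],[12,19],[18,0],[27,16],[42,6],[44,0]]
[[3,7],[5,16],[9,17],[11,16],[12,19],[18,0],[27,16],[42,6],[44,0]]
[[3,7],[5,16],[9,17],[11,16],[12,19],[18,0],[27,16],[42,6],[44,0],[48,6],[49,0]]
[[3,7],[5,16],[9,17],[11,16],[12,19],[18,6],[25,0],[27,16],[42,6],[44,0],[48,6],[49,0]]
[[3,7],[5,16],[9,17],[11,16],[12,19],[18,6],[25,0],[27,16],[42,6],[44,0],[48,6],[49,0]]
[[3,7],[5,16],[9,17],[11,16],[12,19],[18,6],[25,0],[27,16],[42,6],[44,0],[48,6],[49,0]]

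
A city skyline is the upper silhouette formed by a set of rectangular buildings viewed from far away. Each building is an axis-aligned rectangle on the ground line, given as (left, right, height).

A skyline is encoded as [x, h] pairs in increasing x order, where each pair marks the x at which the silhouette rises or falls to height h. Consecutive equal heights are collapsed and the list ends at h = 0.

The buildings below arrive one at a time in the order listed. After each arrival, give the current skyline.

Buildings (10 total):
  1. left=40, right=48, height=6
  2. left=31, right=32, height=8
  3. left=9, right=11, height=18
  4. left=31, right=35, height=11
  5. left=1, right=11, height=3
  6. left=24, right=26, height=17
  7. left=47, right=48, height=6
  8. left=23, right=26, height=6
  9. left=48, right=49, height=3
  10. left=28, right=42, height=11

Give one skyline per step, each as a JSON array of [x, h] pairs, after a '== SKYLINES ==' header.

== SKYLINES ==
[[40,6],[48,0]]
[[31,8],[32,0],[40,6],[48,0]]
[[9,18],[11,0],[31,8],[32,0],[40,6],[48,0]]
[[9,18],[11,0],[31,11],[35,0],[40,6],[48,0]]
[[1,3],[9,18],[11,0],[31,11],[35,0],[40,6],[48,0]]
[[1,3],[9,18],[11,0],[24,17],[26,0],[31,11],[35,0],[40,6],[48,0]]
[[1,3],[9,18],[11,0],[24,17],[26,0],[31,11],[35,0],[40,6],[48,0]]
[[1,3],[9,18],[11,0],[23,6],[24,17],[26,0],[31,11],[35,0],[40,6],[48,0]]
[[1,3],[9,18],[11,0],[23,6],[24,17],[26,0],[31,11],[35,0],[40,6],[48,3],[49,0]]
[[1,3],[9,18],[11,0],[23,6],[24,17],[26,0],[28,11],[42,6],[48,3],[49,0]]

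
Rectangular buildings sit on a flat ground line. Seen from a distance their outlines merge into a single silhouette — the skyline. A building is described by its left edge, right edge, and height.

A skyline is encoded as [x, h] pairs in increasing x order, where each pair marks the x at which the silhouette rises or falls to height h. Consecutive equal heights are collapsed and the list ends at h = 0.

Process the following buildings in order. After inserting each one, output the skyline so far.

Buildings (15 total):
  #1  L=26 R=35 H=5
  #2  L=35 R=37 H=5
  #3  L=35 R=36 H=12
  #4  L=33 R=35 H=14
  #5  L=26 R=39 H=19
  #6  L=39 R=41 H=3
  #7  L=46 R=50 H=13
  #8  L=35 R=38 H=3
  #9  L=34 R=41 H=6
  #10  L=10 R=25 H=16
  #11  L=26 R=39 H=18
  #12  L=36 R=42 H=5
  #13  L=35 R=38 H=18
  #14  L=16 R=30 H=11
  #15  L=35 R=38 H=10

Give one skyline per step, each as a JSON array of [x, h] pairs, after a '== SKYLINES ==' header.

== SKYLINES ==
[[26,5],[35,0]]
[[26,5],[37,0]]
[[26,5],[35,12],[36,5],[37,0]]
[[26,5],[33,14],[35,12],[36,5],[37,0]]
[[26,19],[39,0]]
[[26,19],[39,3],[41,0]]
[[26,19],[39,3],[41,0],[46,13],[50,0]]
[[26,19],[39,3],[41,0],[46,13],[50,0]]
[[26,19],[39,6],[41,0],[46,13],[50,0]]
[[10,16],[25,0],[26,19],[39,6],[41,0],[46,13],[50,0]]
[[10,16],[25,0],[26,19],[39,6],[41,0],[46,13],[50,0]]
[[10,16],[25,0],[26,19],[39,6],[41,5],[42,0],[46,13],[50,0]]
[[10,16],[25,0],[26,19],[39,6],[41,5],[42,0],[46,13],[50,0]]
[[10,16],[25,11],[26,19],[39,6],[41,5],[42,0],[46,13],[50,0]]
[[10,16],[25,11],[26,19],[39,6],[41,5],[42,0],[46,13],[50,0]]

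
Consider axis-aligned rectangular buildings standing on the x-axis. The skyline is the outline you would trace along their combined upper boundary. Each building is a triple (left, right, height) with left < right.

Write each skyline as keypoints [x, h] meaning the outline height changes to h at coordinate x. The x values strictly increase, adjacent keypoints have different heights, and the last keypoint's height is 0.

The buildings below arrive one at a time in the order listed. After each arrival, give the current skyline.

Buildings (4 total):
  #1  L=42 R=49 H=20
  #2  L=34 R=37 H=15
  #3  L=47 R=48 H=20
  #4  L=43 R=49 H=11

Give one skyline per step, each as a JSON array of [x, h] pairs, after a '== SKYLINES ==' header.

== SKYLINES ==
[[42,20],[49,0]]
[[34,15],[37,0],[42,20],[49,0]]
[[34,15],[37,0],[42,20],[49,0]]
[[34,15],[37,0],[42,20],[49,0]]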